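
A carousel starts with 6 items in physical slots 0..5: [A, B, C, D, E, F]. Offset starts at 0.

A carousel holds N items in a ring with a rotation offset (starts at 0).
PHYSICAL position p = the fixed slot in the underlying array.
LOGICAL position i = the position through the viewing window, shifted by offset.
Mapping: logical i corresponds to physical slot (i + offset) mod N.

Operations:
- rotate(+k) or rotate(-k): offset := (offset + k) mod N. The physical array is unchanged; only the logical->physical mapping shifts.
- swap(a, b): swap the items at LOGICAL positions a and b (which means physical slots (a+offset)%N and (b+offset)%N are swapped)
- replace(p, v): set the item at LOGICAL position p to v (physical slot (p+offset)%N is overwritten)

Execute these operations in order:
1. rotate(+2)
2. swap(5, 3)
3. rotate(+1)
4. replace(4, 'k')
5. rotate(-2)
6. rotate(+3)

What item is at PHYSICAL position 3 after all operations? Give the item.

Answer: D

Derivation:
After op 1 (rotate(+2)): offset=2, physical=[A,B,C,D,E,F], logical=[C,D,E,F,A,B]
After op 2 (swap(5, 3)): offset=2, physical=[A,F,C,D,E,B], logical=[C,D,E,B,A,F]
After op 3 (rotate(+1)): offset=3, physical=[A,F,C,D,E,B], logical=[D,E,B,A,F,C]
After op 4 (replace(4, 'k')): offset=3, physical=[A,k,C,D,E,B], logical=[D,E,B,A,k,C]
After op 5 (rotate(-2)): offset=1, physical=[A,k,C,D,E,B], logical=[k,C,D,E,B,A]
After op 6 (rotate(+3)): offset=4, physical=[A,k,C,D,E,B], logical=[E,B,A,k,C,D]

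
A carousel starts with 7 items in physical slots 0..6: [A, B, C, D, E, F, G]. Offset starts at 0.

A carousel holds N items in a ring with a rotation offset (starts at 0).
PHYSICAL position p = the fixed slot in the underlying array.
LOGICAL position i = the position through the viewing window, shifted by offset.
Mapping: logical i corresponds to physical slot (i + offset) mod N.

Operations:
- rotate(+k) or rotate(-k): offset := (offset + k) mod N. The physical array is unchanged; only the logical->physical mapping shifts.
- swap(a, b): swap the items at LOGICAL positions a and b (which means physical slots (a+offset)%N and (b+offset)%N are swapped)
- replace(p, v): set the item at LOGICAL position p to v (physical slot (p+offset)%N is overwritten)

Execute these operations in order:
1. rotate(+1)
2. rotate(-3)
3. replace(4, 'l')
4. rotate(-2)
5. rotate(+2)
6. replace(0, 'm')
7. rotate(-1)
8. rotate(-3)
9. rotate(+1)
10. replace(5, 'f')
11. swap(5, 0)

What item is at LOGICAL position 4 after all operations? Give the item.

After op 1 (rotate(+1)): offset=1, physical=[A,B,C,D,E,F,G], logical=[B,C,D,E,F,G,A]
After op 2 (rotate(-3)): offset=5, physical=[A,B,C,D,E,F,G], logical=[F,G,A,B,C,D,E]
After op 3 (replace(4, 'l')): offset=5, physical=[A,B,l,D,E,F,G], logical=[F,G,A,B,l,D,E]
After op 4 (rotate(-2)): offset=3, physical=[A,B,l,D,E,F,G], logical=[D,E,F,G,A,B,l]
After op 5 (rotate(+2)): offset=5, physical=[A,B,l,D,E,F,G], logical=[F,G,A,B,l,D,E]
After op 6 (replace(0, 'm')): offset=5, physical=[A,B,l,D,E,m,G], logical=[m,G,A,B,l,D,E]
After op 7 (rotate(-1)): offset=4, physical=[A,B,l,D,E,m,G], logical=[E,m,G,A,B,l,D]
After op 8 (rotate(-3)): offset=1, physical=[A,B,l,D,E,m,G], logical=[B,l,D,E,m,G,A]
After op 9 (rotate(+1)): offset=2, physical=[A,B,l,D,E,m,G], logical=[l,D,E,m,G,A,B]
After op 10 (replace(5, 'f')): offset=2, physical=[f,B,l,D,E,m,G], logical=[l,D,E,m,G,f,B]
After op 11 (swap(5, 0)): offset=2, physical=[l,B,f,D,E,m,G], logical=[f,D,E,m,G,l,B]

Answer: G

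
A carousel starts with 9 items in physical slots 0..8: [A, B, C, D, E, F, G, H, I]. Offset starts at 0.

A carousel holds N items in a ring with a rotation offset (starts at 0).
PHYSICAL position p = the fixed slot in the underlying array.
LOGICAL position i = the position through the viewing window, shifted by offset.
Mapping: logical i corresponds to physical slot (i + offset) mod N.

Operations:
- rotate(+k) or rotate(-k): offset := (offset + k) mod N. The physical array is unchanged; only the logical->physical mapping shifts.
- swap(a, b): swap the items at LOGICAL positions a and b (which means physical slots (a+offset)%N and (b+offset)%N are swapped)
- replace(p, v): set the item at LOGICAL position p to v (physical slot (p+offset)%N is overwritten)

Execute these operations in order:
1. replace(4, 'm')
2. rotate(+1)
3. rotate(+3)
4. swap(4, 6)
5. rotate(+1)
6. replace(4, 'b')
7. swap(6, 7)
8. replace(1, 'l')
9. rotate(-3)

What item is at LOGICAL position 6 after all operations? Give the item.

Answer: B

Derivation:
After op 1 (replace(4, 'm')): offset=0, physical=[A,B,C,D,m,F,G,H,I], logical=[A,B,C,D,m,F,G,H,I]
After op 2 (rotate(+1)): offset=1, physical=[A,B,C,D,m,F,G,H,I], logical=[B,C,D,m,F,G,H,I,A]
After op 3 (rotate(+3)): offset=4, physical=[A,B,C,D,m,F,G,H,I], logical=[m,F,G,H,I,A,B,C,D]
After op 4 (swap(4, 6)): offset=4, physical=[A,I,C,D,m,F,G,H,B], logical=[m,F,G,H,B,A,I,C,D]
After op 5 (rotate(+1)): offset=5, physical=[A,I,C,D,m,F,G,H,B], logical=[F,G,H,B,A,I,C,D,m]
After op 6 (replace(4, 'b')): offset=5, physical=[b,I,C,D,m,F,G,H,B], logical=[F,G,H,B,b,I,C,D,m]
After op 7 (swap(6, 7)): offset=5, physical=[b,I,D,C,m,F,G,H,B], logical=[F,G,H,B,b,I,D,C,m]
After op 8 (replace(1, 'l')): offset=5, physical=[b,I,D,C,m,F,l,H,B], logical=[F,l,H,B,b,I,D,C,m]
After op 9 (rotate(-3)): offset=2, physical=[b,I,D,C,m,F,l,H,B], logical=[D,C,m,F,l,H,B,b,I]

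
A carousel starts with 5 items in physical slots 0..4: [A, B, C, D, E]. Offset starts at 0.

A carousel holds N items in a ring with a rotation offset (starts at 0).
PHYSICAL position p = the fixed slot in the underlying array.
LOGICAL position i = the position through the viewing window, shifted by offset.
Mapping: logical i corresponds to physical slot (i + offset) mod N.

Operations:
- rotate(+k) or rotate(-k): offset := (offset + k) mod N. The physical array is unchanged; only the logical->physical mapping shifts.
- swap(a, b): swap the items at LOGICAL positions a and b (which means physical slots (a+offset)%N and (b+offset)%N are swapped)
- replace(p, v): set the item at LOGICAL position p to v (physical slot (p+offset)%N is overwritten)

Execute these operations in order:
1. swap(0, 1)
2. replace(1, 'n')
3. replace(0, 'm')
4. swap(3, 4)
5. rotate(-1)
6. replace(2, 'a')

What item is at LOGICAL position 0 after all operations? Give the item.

After op 1 (swap(0, 1)): offset=0, physical=[B,A,C,D,E], logical=[B,A,C,D,E]
After op 2 (replace(1, 'n')): offset=0, physical=[B,n,C,D,E], logical=[B,n,C,D,E]
After op 3 (replace(0, 'm')): offset=0, physical=[m,n,C,D,E], logical=[m,n,C,D,E]
After op 4 (swap(3, 4)): offset=0, physical=[m,n,C,E,D], logical=[m,n,C,E,D]
After op 5 (rotate(-1)): offset=4, physical=[m,n,C,E,D], logical=[D,m,n,C,E]
After op 6 (replace(2, 'a')): offset=4, physical=[m,a,C,E,D], logical=[D,m,a,C,E]

Answer: D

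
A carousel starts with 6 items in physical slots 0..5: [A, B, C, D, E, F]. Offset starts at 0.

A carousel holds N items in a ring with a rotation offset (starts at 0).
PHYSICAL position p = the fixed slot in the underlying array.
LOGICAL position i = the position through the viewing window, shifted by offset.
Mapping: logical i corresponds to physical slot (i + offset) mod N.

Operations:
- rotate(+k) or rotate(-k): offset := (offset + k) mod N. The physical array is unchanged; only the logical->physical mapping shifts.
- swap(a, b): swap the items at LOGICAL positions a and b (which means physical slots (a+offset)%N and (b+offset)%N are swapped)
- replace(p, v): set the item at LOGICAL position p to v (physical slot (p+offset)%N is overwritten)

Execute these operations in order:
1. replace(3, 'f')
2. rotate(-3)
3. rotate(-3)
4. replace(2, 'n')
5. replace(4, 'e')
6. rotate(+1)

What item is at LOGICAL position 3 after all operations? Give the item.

After op 1 (replace(3, 'f')): offset=0, physical=[A,B,C,f,E,F], logical=[A,B,C,f,E,F]
After op 2 (rotate(-3)): offset=3, physical=[A,B,C,f,E,F], logical=[f,E,F,A,B,C]
After op 3 (rotate(-3)): offset=0, physical=[A,B,C,f,E,F], logical=[A,B,C,f,E,F]
After op 4 (replace(2, 'n')): offset=0, physical=[A,B,n,f,E,F], logical=[A,B,n,f,E,F]
After op 5 (replace(4, 'e')): offset=0, physical=[A,B,n,f,e,F], logical=[A,B,n,f,e,F]
After op 6 (rotate(+1)): offset=1, physical=[A,B,n,f,e,F], logical=[B,n,f,e,F,A]

Answer: e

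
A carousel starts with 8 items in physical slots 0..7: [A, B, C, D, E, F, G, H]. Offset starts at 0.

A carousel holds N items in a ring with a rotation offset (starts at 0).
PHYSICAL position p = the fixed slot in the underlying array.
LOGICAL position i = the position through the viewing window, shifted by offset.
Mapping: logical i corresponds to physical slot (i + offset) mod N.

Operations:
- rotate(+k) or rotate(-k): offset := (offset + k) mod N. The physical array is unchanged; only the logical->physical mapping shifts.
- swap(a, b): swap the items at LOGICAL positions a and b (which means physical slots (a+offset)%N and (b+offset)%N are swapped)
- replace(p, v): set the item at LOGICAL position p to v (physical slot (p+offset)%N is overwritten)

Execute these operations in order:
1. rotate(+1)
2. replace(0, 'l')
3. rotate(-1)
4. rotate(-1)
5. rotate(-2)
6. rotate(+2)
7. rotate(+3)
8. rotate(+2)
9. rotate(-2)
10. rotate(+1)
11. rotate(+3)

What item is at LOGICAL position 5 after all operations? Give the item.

After op 1 (rotate(+1)): offset=1, physical=[A,B,C,D,E,F,G,H], logical=[B,C,D,E,F,G,H,A]
After op 2 (replace(0, 'l')): offset=1, physical=[A,l,C,D,E,F,G,H], logical=[l,C,D,E,F,G,H,A]
After op 3 (rotate(-1)): offset=0, physical=[A,l,C,D,E,F,G,H], logical=[A,l,C,D,E,F,G,H]
After op 4 (rotate(-1)): offset=7, physical=[A,l,C,D,E,F,G,H], logical=[H,A,l,C,D,E,F,G]
After op 5 (rotate(-2)): offset=5, physical=[A,l,C,D,E,F,G,H], logical=[F,G,H,A,l,C,D,E]
After op 6 (rotate(+2)): offset=7, physical=[A,l,C,D,E,F,G,H], logical=[H,A,l,C,D,E,F,G]
After op 7 (rotate(+3)): offset=2, physical=[A,l,C,D,E,F,G,H], logical=[C,D,E,F,G,H,A,l]
After op 8 (rotate(+2)): offset=4, physical=[A,l,C,D,E,F,G,H], logical=[E,F,G,H,A,l,C,D]
After op 9 (rotate(-2)): offset=2, physical=[A,l,C,D,E,F,G,H], logical=[C,D,E,F,G,H,A,l]
After op 10 (rotate(+1)): offset=3, physical=[A,l,C,D,E,F,G,H], logical=[D,E,F,G,H,A,l,C]
After op 11 (rotate(+3)): offset=6, physical=[A,l,C,D,E,F,G,H], logical=[G,H,A,l,C,D,E,F]

Answer: D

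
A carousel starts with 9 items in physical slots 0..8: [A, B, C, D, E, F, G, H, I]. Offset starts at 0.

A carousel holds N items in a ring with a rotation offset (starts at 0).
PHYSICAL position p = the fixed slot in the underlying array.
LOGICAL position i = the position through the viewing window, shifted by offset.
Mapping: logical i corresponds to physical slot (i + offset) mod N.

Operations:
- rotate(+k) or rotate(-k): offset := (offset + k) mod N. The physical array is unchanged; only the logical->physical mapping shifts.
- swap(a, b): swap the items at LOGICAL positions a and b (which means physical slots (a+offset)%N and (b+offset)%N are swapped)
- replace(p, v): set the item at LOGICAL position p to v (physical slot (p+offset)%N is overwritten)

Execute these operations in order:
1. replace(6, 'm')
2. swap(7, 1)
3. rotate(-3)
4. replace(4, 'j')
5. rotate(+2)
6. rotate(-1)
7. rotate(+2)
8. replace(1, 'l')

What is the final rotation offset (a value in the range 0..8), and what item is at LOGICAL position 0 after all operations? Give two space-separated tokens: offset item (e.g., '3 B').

After op 1 (replace(6, 'm')): offset=0, physical=[A,B,C,D,E,F,m,H,I], logical=[A,B,C,D,E,F,m,H,I]
After op 2 (swap(7, 1)): offset=0, physical=[A,H,C,D,E,F,m,B,I], logical=[A,H,C,D,E,F,m,B,I]
After op 3 (rotate(-3)): offset=6, physical=[A,H,C,D,E,F,m,B,I], logical=[m,B,I,A,H,C,D,E,F]
After op 4 (replace(4, 'j')): offset=6, physical=[A,j,C,D,E,F,m,B,I], logical=[m,B,I,A,j,C,D,E,F]
After op 5 (rotate(+2)): offset=8, physical=[A,j,C,D,E,F,m,B,I], logical=[I,A,j,C,D,E,F,m,B]
After op 6 (rotate(-1)): offset=7, physical=[A,j,C,D,E,F,m,B,I], logical=[B,I,A,j,C,D,E,F,m]
After op 7 (rotate(+2)): offset=0, physical=[A,j,C,D,E,F,m,B,I], logical=[A,j,C,D,E,F,m,B,I]
After op 8 (replace(1, 'l')): offset=0, physical=[A,l,C,D,E,F,m,B,I], logical=[A,l,C,D,E,F,m,B,I]

Answer: 0 A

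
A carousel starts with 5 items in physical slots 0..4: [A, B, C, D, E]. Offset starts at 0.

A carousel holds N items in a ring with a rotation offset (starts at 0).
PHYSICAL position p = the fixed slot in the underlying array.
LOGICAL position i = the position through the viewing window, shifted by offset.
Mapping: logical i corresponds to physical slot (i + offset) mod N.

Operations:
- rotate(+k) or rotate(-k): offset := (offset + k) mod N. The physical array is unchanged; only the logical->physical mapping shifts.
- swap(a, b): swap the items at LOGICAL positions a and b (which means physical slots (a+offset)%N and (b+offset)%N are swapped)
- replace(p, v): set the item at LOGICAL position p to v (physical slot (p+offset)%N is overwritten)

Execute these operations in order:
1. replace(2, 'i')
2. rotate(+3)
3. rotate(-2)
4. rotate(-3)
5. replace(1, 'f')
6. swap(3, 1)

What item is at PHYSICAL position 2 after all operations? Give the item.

After op 1 (replace(2, 'i')): offset=0, physical=[A,B,i,D,E], logical=[A,B,i,D,E]
After op 2 (rotate(+3)): offset=3, physical=[A,B,i,D,E], logical=[D,E,A,B,i]
After op 3 (rotate(-2)): offset=1, physical=[A,B,i,D,E], logical=[B,i,D,E,A]
After op 4 (rotate(-3)): offset=3, physical=[A,B,i,D,E], logical=[D,E,A,B,i]
After op 5 (replace(1, 'f')): offset=3, physical=[A,B,i,D,f], logical=[D,f,A,B,i]
After op 6 (swap(3, 1)): offset=3, physical=[A,f,i,D,B], logical=[D,B,A,f,i]

Answer: i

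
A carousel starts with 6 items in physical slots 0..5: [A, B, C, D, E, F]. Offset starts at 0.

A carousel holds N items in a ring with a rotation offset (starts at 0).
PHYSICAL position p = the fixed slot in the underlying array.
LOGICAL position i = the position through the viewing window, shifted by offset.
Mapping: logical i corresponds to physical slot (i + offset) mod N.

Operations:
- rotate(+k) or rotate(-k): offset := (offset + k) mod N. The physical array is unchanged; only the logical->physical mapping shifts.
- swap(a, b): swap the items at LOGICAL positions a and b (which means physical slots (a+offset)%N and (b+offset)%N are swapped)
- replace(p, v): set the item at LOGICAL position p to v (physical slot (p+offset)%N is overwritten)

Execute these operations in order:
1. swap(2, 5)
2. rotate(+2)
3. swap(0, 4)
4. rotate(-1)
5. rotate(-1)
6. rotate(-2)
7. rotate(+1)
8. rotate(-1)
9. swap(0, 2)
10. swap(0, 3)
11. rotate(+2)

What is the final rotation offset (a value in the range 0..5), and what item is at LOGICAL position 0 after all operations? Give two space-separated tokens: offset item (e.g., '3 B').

After op 1 (swap(2, 5)): offset=0, physical=[A,B,F,D,E,C], logical=[A,B,F,D,E,C]
After op 2 (rotate(+2)): offset=2, physical=[A,B,F,D,E,C], logical=[F,D,E,C,A,B]
After op 3 (swap(0, 4)): offset=2, physical=[F,B,A,D,E,C], logical=[A,D,E,C,F,B]
After op 4 (rotate(-1)): offset=1, physical=[F,B,A,D,E,C], logical=[B,A,D,E,C,F]
After op 5 (rotate(-1)): offset=0, physical=[F,B,A,D,E,C], logical=[F,B,A,D,E,C]
After op 6 (rotate(-2)): offset=4, physical=[F,B,A,D,E,C], logical=[E,C,F,B,A,D]
After op 7 (rotate(+1)): offset=5, physical=[F,B,A,D,E,C], logical=[C,F,B,A,D,E]
After op 8 (rotate(-1)): offset=4, physical=[F,B,A,D,E,C], logical=[E,C,F,B,A,D]
After op 9 (swap(0, 2)): offset=4, physical=[E,B,A,D,F,C], logical=[F,C,E,B,A,D]
After op 10 (swap(0, 3)): offset=4, physical=[E,F,A,D,B,C], logical=[B,C,E,F,A,D]
After op 11 (rotate(+2)): offset=0, physical=[E,F,A,D,B,C], logical=[E,F,A,D,B,C]

Answer: 0 E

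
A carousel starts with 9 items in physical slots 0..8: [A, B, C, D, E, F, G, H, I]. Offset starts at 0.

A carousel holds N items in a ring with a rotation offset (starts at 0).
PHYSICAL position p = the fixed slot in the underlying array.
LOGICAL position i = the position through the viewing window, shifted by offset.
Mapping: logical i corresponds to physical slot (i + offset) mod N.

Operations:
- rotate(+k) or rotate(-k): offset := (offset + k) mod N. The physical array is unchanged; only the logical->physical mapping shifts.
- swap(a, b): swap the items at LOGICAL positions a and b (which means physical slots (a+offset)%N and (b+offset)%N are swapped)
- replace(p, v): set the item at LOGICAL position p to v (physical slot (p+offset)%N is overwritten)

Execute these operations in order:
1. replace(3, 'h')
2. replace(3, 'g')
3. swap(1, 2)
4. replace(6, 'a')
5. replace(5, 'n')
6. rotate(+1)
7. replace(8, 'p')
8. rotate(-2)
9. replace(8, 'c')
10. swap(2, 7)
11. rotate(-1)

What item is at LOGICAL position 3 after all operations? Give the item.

After op 1 (replace(3, 'h')): offset=0, physical=[A,B,C,h,E,F,G,H,I], logical=[A,B,C,h,E,F,G,H,I]
After op 2 (replace(3, 'g')): offset=0, physical=[A,B,C,g,E,F,G,H,I], logical=[A,B,C,g,E,F,G,H,I]
After op 3 (swap(1, 2)): offset=0, physical=[A,C,B,g,E,F,G,H,I], logical=[A,C,B,g,E,F,G,H,I]
After op 4 (replace(6, 'a')): offset=0, physical=[A,C,B,g,E,F,a,H,I], logical=[A,C,B,g,E,F,a,H,I]
After op 5 (replace(5, 'n')): offset=0, physical=[A,C,B,g,E,n,a,H,I], logical=[A,C,B,g,E,n,a,H,I]
After op 6 (rotate(+1)): offset=1, physical=[A,C,B,g,E,n,a,H,I], logical=[C,B,g,E,n,a,H,I,A]
After op 7 (replace(8, 'p')): offset=1, physical=[p,C,B,g,E,n,a,H,I], logical=[C,B,g,E,n,a,H,I,p]
After op 8 (rotate(-2)): offset=8, physical=[p,C,B,g,E,n,a,H,I], logical=[I,p,C,B,g,E,n,a,H]
After op 9 (replace(8, 'c')): offset=8, physical=[p,C,B,g,E,n,a,c,I], logical=[I,p,C,B,g,E,n,a,c]
After op 10 (swap(2, 7)): offset=8, physical=[p,a,B,g,E,n,C,c,I], logical=[I,p,a,B,g,E,n,C,c]
After op 11 (rotate(-1)): offset=7, physical=[p,a,B,g,E,n,C,c,I], logical=[c,I,p,a,B,g,E,n,C]

Answer: a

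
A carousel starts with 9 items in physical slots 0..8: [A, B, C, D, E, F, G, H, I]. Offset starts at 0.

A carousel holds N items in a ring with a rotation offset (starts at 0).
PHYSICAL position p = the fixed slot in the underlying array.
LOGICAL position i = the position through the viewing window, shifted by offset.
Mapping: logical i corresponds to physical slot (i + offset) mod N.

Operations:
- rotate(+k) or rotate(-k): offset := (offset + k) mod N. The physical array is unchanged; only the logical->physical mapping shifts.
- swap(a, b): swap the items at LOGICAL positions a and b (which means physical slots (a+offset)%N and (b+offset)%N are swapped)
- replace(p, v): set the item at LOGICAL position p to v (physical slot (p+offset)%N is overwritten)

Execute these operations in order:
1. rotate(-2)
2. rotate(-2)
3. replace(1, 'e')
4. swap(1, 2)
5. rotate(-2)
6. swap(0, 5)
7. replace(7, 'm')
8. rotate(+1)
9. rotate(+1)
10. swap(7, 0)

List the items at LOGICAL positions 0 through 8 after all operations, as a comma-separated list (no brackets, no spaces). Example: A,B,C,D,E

Answer: I,H,e,D,A,m,C,F,E

Derivation:
After op 1 (rotate(-2)): offset=7, physical=[A,B,C,D,E,F,G,H,I], logical=[H,I,A,B,C,D,E,F,G]
After op 2 (rotate(-2)): offset=5, physical=[A,B,C,D,E,F,G,H,I], logical=[F,G,H,I,A,B,C,D,E]
After op 3 (replace(1, 'e')): offset=5, physical=[A,B,C,D,E,F,e,H,I], logical=[F,e,H,I,A,B,C,D,E]
After op 4 (swap(1, 2)): offset=5, physical=[A,B,C,D,E,F,H,e,I], logical=[F,H,e,I,A,B,C,D,E]
After op 5 (rotate(-2)): offset=3, physical=[A,B,C,D,E,F,H,e,I], logical=[D,E,F,H,e,I,A,B,C]
After op 6 (swap(0, 5)): offset=3, physical=[A,B,C,I,E,F,H,e,D], logical=[I,E,F,H,e,D,A,B,C]
After op 7 (replace(7, 'm')): offset=3, physical=[A,m,C,I,E,F,H,e,D], logical=[I,E,F,H,e,D,A,m,C]
After op 8 (rotate(+1)): offset=4, physical=[A,m,C,I,E,F,H,e,D], logical=[E,F,H,e,D,A,m,C,I]
After op 9 (rotate(+1)): offset=5, physical=[A,m,C,I,E,F,H,e,D], logical=[F,H,e,D,A,m,C,I,E]
After op 10 (swap(7, 0)): offset=5, physical=[A,m,C,F,E,I,H,e,D], logical=[I,H,e,D,A,m,C,F,E]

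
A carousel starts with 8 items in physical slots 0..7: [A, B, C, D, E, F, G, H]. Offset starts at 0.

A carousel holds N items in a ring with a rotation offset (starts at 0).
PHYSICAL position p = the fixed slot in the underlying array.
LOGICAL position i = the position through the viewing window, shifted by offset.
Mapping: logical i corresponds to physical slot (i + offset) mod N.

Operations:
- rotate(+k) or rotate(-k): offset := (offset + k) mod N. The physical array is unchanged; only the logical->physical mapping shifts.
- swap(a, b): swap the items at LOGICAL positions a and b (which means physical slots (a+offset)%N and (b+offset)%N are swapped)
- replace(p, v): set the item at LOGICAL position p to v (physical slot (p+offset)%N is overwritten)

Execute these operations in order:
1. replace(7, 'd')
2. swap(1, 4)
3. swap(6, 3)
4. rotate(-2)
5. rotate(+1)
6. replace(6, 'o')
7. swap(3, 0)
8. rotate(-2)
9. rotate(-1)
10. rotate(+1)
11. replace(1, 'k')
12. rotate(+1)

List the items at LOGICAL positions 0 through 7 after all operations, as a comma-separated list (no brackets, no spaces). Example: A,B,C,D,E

Answer: k,C,A,E,d,G,B,o

Derivation:
After op 1 (replace(7, 'd')): offset=0, physical=[A,B,C,D,E,F,G,d], logical=[A,B,C,D,E,F,G,d]
After op 2 (swap(1, 4)): offset=0, physical=[A,E,C,D,B,F,G,d], logical=[A,E,C,D,B,F,G,d]
After op 3 (swap(6, 3)): offset=0, physical=[A,E,C,G,B,F,D,d], logical=[A,E,C,G,B,F,D,d]
After op 4 (rotate(-2)): offset=6, physical=[A,E,C,G,B,F,D,d], logical=[D,d,A,E,C,G,B,F]
After op 5 (rotate(+1)): offset=7, physical=[A,E,C,G,B,F,D,d], logical=[d,A,E,C,G,B,F,D]
After op 6 (replace(6, 'o')): offset=7, physical=[A,E,C,G,B,o,D,d], logical=[d,A,E,C,G,B,o,D]
After op 7 (swap(3, 0)): offset=7, physical=[A,E,d,G,B,o,D,C], logical=[C,A,E,d,G,B,o,D]
After op 8 (rotate(-2)): offset=5, physical=[A,E,d,G,B,o,D,C], logical=[o,D,C,A,E,d,G,B]
After op 9 (rotate(-1)): offset=4, physical=[A,E,d,G,B,o,D,C], logical=[B,o,D,C,A,E,d,G]
After op 10 (rotate(+1)): offset=5, physical=[A,E,d,G,B,o,D,C], logical=[o,D,C,A,E,d,G,B]
After op 11 (replace(1, 'k')): offset=5, physical=[A,E,d,G,B,o,k,C], logical=[o,k,C,A,E,d,G,B]
After op 12 (rotate(+1)): offset=6, physical=[A,E,d,G,B,o,k,C], logical=[k,C,A,E,d,G,B,o]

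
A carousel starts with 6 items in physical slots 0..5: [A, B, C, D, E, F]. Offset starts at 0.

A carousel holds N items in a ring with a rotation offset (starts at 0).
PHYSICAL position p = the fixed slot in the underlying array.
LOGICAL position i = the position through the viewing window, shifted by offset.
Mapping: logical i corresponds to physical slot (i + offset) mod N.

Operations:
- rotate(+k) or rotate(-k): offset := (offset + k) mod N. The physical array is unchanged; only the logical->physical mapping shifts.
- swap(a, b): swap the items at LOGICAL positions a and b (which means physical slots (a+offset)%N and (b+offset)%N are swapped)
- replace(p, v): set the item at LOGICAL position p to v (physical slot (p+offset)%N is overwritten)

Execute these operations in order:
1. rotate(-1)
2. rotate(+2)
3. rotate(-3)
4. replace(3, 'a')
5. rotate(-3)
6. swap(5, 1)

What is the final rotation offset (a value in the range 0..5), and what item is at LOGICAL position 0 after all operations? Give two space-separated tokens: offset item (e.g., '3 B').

Answer: 1 a

Derivation:
After op 1 (rotate(-1)): offset=5, physical=[A,B,C,D,E,F], logical=[F,A,B,C,D,E]
After op 2 (rotate(+2)): offset=1, physical=[A,B,C,D,E,F], logical=[B,C,D,E,F,A]
After op 3 (rotate(-3)): offset=4, physical=[A,B,C,D,E,F], logical=[E,F,A,B,C,D]
After op 4 (replace(3, 'a')): offset=4, physical=[A,a,C,D,E,F], logical=[E,F,A,a,C,D]
After op 5 (rotate(-3)): offset=1, physical=[A,a,C,D,E,F], logical=[a,C,D,E,F,A]
After op 6 (swap(5, 1)): offset=1, physical=[C,a,A,D,E,F], logical=[a,A,D,E,F,C]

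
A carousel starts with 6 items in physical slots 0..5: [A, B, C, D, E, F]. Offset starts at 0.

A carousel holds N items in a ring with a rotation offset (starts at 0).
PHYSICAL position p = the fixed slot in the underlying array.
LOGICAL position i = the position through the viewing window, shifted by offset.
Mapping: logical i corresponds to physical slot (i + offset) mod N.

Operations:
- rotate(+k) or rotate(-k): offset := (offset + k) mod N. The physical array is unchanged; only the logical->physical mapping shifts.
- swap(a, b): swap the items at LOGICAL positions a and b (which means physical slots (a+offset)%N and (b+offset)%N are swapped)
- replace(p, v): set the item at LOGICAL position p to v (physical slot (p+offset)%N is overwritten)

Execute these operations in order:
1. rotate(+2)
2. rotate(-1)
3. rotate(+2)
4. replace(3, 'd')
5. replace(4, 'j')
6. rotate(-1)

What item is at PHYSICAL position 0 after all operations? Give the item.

Answer: d

Derivation:
After op 1 (rotate(+2)): offset=2, physical=[A,B,C,D,E,F], logical=[C,D,E,F,A,B]
After op 2 (rotate(-1)): offset=1, physical=[A,B,C,D,E,F], logical=[B,C,D,E,F,A]
After op 3 (rotate(+2)): offset=3, physical=[A,B,C,D,E,F], logical=[D,E,F,A,B,C]
After op 4 (replace(3, 'd')): offset=3, physical=[d,B,C,D,E,F], logical=[D,E,F,d,B,C]
After op 5 (replace(4, 'j')): offset=3, physical=[d,j,C,D,E,F], logical=[D,E,F,d,j,C]
After op 6 (rotate(-1)): offset=2, physical=[d,j,C,D,E,F], logical=[C,D,E,F,d,j]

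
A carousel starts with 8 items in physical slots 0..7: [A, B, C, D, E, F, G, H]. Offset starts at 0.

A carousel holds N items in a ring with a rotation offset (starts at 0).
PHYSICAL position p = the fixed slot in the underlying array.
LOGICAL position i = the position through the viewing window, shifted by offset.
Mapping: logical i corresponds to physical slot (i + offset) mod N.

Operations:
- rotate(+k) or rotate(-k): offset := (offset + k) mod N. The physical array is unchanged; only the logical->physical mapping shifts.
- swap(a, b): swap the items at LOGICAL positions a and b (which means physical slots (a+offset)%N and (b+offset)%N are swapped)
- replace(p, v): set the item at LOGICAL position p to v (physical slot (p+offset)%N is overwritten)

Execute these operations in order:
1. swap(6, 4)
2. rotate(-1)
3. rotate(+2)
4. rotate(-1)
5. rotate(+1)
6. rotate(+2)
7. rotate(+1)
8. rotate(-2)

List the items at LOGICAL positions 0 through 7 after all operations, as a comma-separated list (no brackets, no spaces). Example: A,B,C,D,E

After op 1 (swap(6, 4)): offset=0, physical=[A,B,C,D,G,F,E,H], logical=[A,B,C,D,G,F,E,H]
After op 2 (rotate(-1)): offset=7, physical=[A,B,C,D,G,F,E,H], logical=[H,A,B,C,D,G,F,E]
After op 3 (rotate(+2)): offset=1, physical=[A,B,C,D,G,F,E,H], logical=[B,C,D,G,F,E,H,A]
After op 4 (rotate(-1)): offset=0, physical=[A,B,C,D,G,F,E,H], logical=[A,B,C,D,G,F,E,H]
After op 5 (rotate(+1)): offset=1, physical=[A,B,C,D,G,F,E,H], logical=[B,C,D,G,F,E,H,A]
After op 6 (rotate(+2)): offset=3, physical=[A,B,C,D,G,F,E,H], logical=[D,G,F,E,H,A,B,C]
After op 7 (rotate(+1)): offset=4, physical=[A,B,C,D,G,F,E,H], logical=[G,F,E,H,A,B,C,D]
After op 8 (rotate(-2)): offset=2, physical=[A,B,C,D,G,F,E,H], logical=[C,D,G,F,E,H,A,B]

Answer: C,D,G,F,E,H,A,B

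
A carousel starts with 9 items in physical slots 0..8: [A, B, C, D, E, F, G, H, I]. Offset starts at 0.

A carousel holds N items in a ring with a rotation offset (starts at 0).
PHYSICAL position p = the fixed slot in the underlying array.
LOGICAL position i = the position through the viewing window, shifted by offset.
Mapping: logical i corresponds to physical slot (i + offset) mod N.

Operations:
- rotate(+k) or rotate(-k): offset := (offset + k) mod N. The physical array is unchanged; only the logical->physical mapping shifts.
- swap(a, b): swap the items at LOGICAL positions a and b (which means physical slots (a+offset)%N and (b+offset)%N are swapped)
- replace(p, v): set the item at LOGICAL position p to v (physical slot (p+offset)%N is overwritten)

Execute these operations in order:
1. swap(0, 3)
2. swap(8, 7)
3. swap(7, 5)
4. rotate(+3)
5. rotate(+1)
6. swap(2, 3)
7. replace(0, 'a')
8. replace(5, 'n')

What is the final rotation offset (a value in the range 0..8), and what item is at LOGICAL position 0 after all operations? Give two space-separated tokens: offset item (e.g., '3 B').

After op 1 (swap(0, 3)): offset=0, physical=[D,B,C,A,E,F,G,H,I], logical=[D,B,C,A,E,F,G,H,I]
After op 2 (swap(8, 7)): offset=0, physical=[D,B,C,A,E,F,G,I,H], logical=[D,B,C,A,E,F,G,I,H]
After op 3 (swap(7, 5)): offset=0, physical=[D,B,C,A,E,I,G,F,H], logical=[D,B,C,A,E,I,G,F,H]
After op 4 (rotate(+3)): offset=3, physical=[D,B,C,A,E,I,G,F,H], logical=[A,E,I,G,F,H,D,B,C]
After op 5 (rotate(+1)): offset=4, physical=[D,B,C,A,E,I,G,F,H], logical=[E,I,G,F,H,D,B,C,A]
After op 6 (swap(2, 3)): offset=4, physical=[D,B,C,A,E,I,F,G,H], logical=[E,I,F,G,H,D,B,C,A]
After op 7 (replace(0, 'a')): offset=4, physical=[D,B,C,A,a,I,F,G,H], logical=[a,I,F,G,H,D,B,C,A]
After op 8 (replace(5, 'n')): offset=4, physical=[n,B,C,A,a,I,F,G,H], logical=[a,I,F,G,H,n,B,C,A]

Answer: 4 a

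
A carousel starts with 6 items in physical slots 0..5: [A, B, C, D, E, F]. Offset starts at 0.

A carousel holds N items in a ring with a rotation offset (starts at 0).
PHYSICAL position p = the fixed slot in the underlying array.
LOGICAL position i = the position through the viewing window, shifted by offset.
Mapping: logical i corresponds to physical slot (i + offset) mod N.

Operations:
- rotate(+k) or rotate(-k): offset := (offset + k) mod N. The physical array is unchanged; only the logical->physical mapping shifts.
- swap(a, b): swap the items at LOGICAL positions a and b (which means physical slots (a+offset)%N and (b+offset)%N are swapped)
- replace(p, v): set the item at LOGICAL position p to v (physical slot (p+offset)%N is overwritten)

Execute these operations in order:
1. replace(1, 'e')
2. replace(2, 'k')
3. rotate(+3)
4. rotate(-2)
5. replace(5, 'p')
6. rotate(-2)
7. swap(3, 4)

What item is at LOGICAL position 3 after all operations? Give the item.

After op 1 (replace(1, 'e')): offset=0, physical=[A,e,C,D,E,F], logical=[A,e,C,D,E,F]
After op 2 (replace(2, 'k')): offset=0, physical=[A,e,k,D,E,F], logical=[A,e,k,D,E,F]
After op 3 (rotate(+3)): offset=3, physical=[A,e,k,D,E,F], logical=[D,E,F,A,e,k]
After op 4 (rotate(-2)): offset=1, physical=[A,e,k,D,E,F], logical=[e,k,D,E,F,A]
After op 5 (replace(5, 'p')): offset=1, physical=[p,e,k,D,E,F], logical=[e,k,D,E,F,p]
After op 6 (rotate(-2)): offset=5, physical=[p,e,k,D,E,F], logical=[F,p,e,k,D,E]
After op 7 (swap(3, 4)): offset=5, physical=[p,e,D,k,E,F], logical=[F,p,e,D,k,E]

Answer: D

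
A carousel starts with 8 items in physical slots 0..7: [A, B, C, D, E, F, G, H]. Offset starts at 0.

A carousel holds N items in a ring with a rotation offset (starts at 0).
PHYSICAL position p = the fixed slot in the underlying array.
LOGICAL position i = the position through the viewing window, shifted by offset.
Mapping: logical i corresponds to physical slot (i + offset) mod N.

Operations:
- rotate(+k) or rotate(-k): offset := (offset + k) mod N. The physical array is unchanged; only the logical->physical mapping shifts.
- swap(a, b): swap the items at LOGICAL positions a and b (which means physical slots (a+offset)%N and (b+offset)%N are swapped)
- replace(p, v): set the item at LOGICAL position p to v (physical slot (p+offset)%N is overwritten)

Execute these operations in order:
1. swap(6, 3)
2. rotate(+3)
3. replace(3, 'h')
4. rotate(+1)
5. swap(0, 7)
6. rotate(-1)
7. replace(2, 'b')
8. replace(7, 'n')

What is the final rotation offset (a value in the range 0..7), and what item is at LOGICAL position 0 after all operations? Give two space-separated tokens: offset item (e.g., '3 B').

Answer: 3 E

Derivation:
After op 1 (swap(6, 3)): offset=0, physical=[A,B,C,G,E,F,D,H], logical=[A,B,C,G,E,F,D,H]
After op 2 (rotate(+3)): offset=3, physical=[A,B,C,G,E,F,D,H], logical=[G,E,F,D,H,A,B,C]
After op 3 (replace(3, 'h')): offset=3, physical=[A,B,C,G,E,F,h,H], logical=[G,E,F,h,H,A,B,C]
After op 4 (rotate(+1)): offset=4, physical=[A,B,C,G,E,F,h,H], logical=[E,F,h,H,A,B,C,G]
After op 5 (swap(0, 7)): offset=4, physical=[A,B,C,E,G,F,h,H], logical=[G,F,h,H,A,B,C,E]
After op 6 (rotate(-1)): offset=3, physical=[A,B,C,E,G,F,h,H], logical=[E,G,F,h,H,A,B,C]
After op 7 (replace(2, 'b')): offset=3, physical=[A,B,C,E,G,b,h,H], logical=[E,G,b,h,H,A,B,C]
After op 8 (replace(7, 'n')): offset=3, physical=[A,B,n,E,G,b,h,H], logical=[E,G,b,h,H,A,B,n]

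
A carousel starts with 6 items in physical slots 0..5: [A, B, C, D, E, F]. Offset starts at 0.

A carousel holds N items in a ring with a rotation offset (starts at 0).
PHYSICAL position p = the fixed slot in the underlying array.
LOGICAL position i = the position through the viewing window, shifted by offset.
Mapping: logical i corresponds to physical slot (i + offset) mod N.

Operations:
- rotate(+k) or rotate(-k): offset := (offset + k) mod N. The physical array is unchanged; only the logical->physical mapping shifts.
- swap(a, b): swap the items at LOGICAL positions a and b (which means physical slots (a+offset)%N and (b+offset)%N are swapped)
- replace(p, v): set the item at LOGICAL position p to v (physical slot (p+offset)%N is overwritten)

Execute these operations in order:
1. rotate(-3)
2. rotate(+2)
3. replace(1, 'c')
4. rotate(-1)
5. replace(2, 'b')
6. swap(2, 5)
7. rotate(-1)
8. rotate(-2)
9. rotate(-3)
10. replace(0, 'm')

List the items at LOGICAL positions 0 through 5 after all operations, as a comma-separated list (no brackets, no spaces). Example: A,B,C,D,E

Answer: m,F,D,B,C,b

Derivation:
After op 1 (rotate(-3)): offset=3, physical=[A,B,C,D,E,F], logical=[D,E,F,A,B,C]
After op 2 (rotate(+2)): offset=5, physical=[A,B,C,D,E,F], logical=[F,A,B,C,D,E]
After op 3 (replace(1, 'c')): offset=5, physical=[c,B,C,D,E,F], logical=[F,c,B,C,D,E]
After op 4 (rotate(-1)): offset=4, physical=[c,B,C,D,E,F], logical=[E,F,c,B,C,D]
After op 5 (replace(2, 'b')): offset=4, physical=[b,B,C,D,E,F], logical=[E,F,b,B,C,D]
After op 6 (swap(2, 5)): offset=4, physical=[D,B,C,b,E,F], logical=[E,F,D,B,C,b]
After op 7 (rotate(-1)): offset=3, physical=[D,B,C,b,E,F], logical=[b,E,F,D,B,C]
After op 8 (rotate(-2)): offset=1, physical=[D,B,C,b,E,F], logical=[B,C,b,E,F,D]
After op 9 (rotate(-3)): offset=4, physical=[D,B,C,b,E,F], logical=[E,F,D,B,C,b]
After op 10 (replace(0, 'm')): offset=4, physical=[D,B,C,b,m,F], logical=[m,F,D,B,C,b]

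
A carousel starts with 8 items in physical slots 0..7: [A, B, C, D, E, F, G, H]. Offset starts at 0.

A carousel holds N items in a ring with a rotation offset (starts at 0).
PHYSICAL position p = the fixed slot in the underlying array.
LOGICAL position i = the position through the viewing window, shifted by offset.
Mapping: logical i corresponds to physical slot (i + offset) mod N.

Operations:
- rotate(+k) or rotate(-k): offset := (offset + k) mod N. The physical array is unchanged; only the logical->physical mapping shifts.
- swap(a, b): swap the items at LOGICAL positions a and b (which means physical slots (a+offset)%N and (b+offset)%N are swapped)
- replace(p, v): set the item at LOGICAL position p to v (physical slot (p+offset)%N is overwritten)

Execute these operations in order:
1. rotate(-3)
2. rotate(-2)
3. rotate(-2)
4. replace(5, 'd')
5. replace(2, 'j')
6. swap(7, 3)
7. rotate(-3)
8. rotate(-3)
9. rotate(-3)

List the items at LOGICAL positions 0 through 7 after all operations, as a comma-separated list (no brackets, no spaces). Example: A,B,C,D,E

Answer: E,B,C,j,A,F,d,H

Derivation:
After op 1 (rotate(-3)): offset=5, physical=[A,B,C,D,E,F,G,H], logical=[F,G,H,A,B,C,D,E]
After op 2 (rotate(-2)): offset=3, physical=[A,B,C,D,E,F,G,H], logical=[D,E,F,G,H,A,B,C]
After op 3 (rotate(-2)): offset=1, physical=[A,B,C,D,E,F,G,H], logical=[B,C,D,E,F,G,H,A]
After op 4 (replace(5, 'd')): offset=1, physical=[A,B,C,D,E,F,d,H], logical=[B,C,D,E,F,d,H,A]
After op 5 (replace(2, 'j')): offset=1, physical=[A,B,C,j,E,F,d,H], logical=[B,C,j,E,F,d,H,A]
After op 6 (swap(7, 3)): offset=1, physical=[E,B,C,j,A,F,d,H], logical=[B,C,j,A,F,d,H,E]
After op 7 (rotate(-3)): offset=6, physical=[E,B,C,j,A,F,d,H], logical=[d,H,E,B,C,j,A,F]
After op 8 (rotate(-3)): offset=3, physical=[E,B,C,j,A,F,d,H], logical=[j,A,F,d,H,E,B,C]
After op 9 (rotate(-3)): offset=0, physical=[E,B,C,j,A,F,d,H], logical=[E,B,C,j,A,F,d,H]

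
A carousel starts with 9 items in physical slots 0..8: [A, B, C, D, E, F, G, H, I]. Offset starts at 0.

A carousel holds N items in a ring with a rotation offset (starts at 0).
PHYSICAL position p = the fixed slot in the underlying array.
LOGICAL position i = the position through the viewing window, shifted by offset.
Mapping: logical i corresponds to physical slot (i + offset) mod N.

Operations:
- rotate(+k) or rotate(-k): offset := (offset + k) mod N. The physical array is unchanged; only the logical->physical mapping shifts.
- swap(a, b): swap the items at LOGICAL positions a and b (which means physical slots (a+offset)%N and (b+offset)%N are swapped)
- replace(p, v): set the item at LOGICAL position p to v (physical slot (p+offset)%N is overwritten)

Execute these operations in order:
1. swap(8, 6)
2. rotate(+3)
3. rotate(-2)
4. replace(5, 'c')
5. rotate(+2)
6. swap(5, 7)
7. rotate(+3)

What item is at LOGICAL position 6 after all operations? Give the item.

After op 1 (swap(8, 6)): offset=0, physical=[A,B,C,D,E,F,I,H,G], logical=[A,B,C,D,E,F,I,H,G]
After op 2 (rotate(+3)): offset=3, physical=[A,B,C,D,E,F,I,H,G], logical=[D,E,F,I,H,G,A,B,C]
After op 3 (rotate(-2)): offset=1, physical=[A,B,C,D,E,F,I,H,G], logical=[B,C,D,E,F,I,H,G,A]
After op 4 (replace(5, 'c')): offset=1, physical=[A,B,C,D,E,F,c,H,G], logical=[B,C,D,E,F,c,H,G,A]
After op 5 (rotate(+2)): offset=3, physical=[A,B,C,D,E,F,c,H,G], logical=[D,E,F,c,H,G,A,B,C]
After op 6 (swap(5, 7)): offset=3, physical=[A,G,C,D,E,F,c,H,B], logical=[D,E,F,c,H,B,A,G,C]
After op 7 (rotate(+3)): offset=6, physical=[A,G,C,D,E,F,c,H,B], logical=[c,H,B,A,G,C,D,E,F]

Answer: D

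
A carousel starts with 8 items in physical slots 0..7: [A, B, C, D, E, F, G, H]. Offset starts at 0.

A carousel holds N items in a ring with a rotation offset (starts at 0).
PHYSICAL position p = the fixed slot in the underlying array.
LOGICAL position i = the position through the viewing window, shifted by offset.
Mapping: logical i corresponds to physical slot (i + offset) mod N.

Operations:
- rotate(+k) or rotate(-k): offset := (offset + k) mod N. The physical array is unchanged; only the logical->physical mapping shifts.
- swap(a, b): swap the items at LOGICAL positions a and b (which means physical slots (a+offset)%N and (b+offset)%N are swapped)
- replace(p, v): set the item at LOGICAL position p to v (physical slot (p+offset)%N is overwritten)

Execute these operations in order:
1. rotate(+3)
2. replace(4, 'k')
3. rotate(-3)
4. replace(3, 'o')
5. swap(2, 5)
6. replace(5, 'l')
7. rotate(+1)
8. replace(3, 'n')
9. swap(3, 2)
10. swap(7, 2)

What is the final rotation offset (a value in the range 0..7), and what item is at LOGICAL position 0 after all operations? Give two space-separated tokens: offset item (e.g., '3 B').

After op 1 (rotate(+3)): offset=3, physical=[A,B,C,D,E,F,G,H], logical=[D,E,F,G,H,A,B,C]
After op 2 (replace(4, 'k')): offset=3, physical=[A,B,C,D,E,F,G,k], logical=[D,E,F,G,k,A,B,C]
After op 3 (rotate(-3)): offset=0, physical=[A,B,C,D,E,F,G,k], logical=[A,B,C,D,E,F,G,k]
After op 4 (replace(3, 'o')): offset=0, physical=[A,B,C,o,E,F,G,k], logical=[A,B,C,o,E,F,G,k]
After op 5 (swap(2, 5)): offset=0, physical=[A,B,F,o,E,C,G,k], logical=[A,B,F,o,E,C,G,k]
After op 6 (replace(5, 'l')): offset=0, physical=[A,B,F,o,E,l,G,k], logical=[A,B,F,o,E,l,G,k]
After op 7 (rotate(+1)): offset=1, physical=[A,B,F,o,E,l,G,k], logical=[B,F,o,E,l,G,k,A]
After op 8 (replace(3, 'n')): offset=1, physical=[A,B,F,o,n,l,G,k], logical=[B,F,o,n,l,G,k,A]
After op 9 (swap(3, 2)): offset=1, physical=[A,B,F,n,o,l,G,k], logical=[B,F,n,o,l,G,k,A]
After op 10 (swap(7, 2)): offset=1, physical=[n,B,F,A,o,l,G,k], logical=[B,F,A,o,l,G,k,n]

Answer: 1 B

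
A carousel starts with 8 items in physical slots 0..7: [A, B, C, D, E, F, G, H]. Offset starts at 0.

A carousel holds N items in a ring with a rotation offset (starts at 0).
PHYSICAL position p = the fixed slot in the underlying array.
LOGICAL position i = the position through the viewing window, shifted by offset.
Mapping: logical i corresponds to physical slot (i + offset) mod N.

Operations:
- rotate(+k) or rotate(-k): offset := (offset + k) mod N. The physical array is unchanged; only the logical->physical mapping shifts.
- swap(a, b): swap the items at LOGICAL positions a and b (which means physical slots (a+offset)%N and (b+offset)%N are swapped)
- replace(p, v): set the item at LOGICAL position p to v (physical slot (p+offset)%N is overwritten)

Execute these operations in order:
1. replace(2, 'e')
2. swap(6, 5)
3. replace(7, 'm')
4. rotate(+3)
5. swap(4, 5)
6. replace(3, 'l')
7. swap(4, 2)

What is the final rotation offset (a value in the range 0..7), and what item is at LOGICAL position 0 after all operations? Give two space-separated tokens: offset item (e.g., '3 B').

After op 1 (replace(2, 'e')): offset=0, physical=[A,B,e,D,E,F,G,H], logical=[A,B,e,D,E,F,G,H]
After op 2 (swap(6, 5)): offset=0, physical=[A,B,e,D,E,G,F,H], logical=[A,B,e,D,E,G,F,H]
After op 3 (replace(7, 'm')): offset=0, physical=[A,B,e,D,E,G,F,m], logical=[A,B,e,D,E,G,F,m]
After op 4 (rotate(+3)): offset=3, physical=[A,B,e,D,E,G,F,m], logical=[D,E,G,F,m,A,B,e]
After op 5 (swap(4, 5)): offset=3, physical=[m,B,e,D,E,G,F,A], logical=[D,E,G,F,A,m,B,e]
After op 6 (replace(3, 'l')): offset=3, physical=[m,B,e,D,E,G,l,A], logical=[D,E,G,l,A,m,B,e]
After op 7 (swap(4, 2)): offset=3, physical=[m,B,e,D,E,A,l,G], logical=[D,E,A,l,G,m,B,e]

Answer: 3 D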